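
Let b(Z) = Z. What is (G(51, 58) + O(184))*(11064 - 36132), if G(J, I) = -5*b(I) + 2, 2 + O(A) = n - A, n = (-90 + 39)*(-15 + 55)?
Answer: 63020952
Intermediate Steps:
n = -2040 (n = -51*40 = -2040)
O(A) = -2042 - A (O(A) = -2 + (-2040 - A) = -2042 - A)
G(J, I) = 2 - 5*I (G(J, I) = -5*I + 2 = 2 - 5*I)
(G(51, 58) + O(184))*(11064 - 36132) = ((2 - 5*58) + (-2042 - 1*184))*(11064 - 36132) = ((2 - 290) + (-2042 - 184))*(-25068) = (-288 - 2226)*(-25068) = -2514*(-25068) = 63020952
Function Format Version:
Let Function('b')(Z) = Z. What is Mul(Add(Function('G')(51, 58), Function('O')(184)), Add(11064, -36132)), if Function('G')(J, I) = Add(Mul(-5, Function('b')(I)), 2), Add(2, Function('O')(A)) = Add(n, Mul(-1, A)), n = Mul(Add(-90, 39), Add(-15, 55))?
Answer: 63020952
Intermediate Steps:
n = -2040 (n = Mul(-51, 40) = -2040)
Function('O')(A) = Add(-2042, Mul(-1, A)) (Function('O')(A) = Add(-2, Add(-2040, Mul(-1, A))) = Add(-2042, Mul(-1, A)))
Function('G')(J, I) = Add(2, Mul(-5, I)) (Function('G')(J, I) = Add(Mul(-5, I), 2) = Add(2, Mul(-5, I)))
Mul(Add(Function('G')(51, 58), Function('O')(184)), Add(11064, -36132)) = Mul(Add(Add(2, Mul(-5, 58)), Add(-2042, Mul(-1, 184))), Add(11064, -36132)) = Mul(Add(Add(2, -290), Add(-2042, -184)), -25068) = Mul(Add(-288, -2226), -25068) = Mul(-2514, -25068) = 63020952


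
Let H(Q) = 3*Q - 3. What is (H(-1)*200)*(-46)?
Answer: 55200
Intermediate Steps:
H(Q) = -3 + 3*Q
(H(-1)*200)*(-46) = ((-3 + 3*(-1))*200)*(-46) = ((-3 - 3)*200)*(-46) = -6*200*(-46) = -1200*(-46) = 55200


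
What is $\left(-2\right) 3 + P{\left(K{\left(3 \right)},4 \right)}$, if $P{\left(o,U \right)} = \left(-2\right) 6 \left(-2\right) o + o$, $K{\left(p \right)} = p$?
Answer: $69$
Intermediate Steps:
$P{\left(o,U \right)} = 25 o$ ($P{\left(o,U \right)} = \left(-12\right) \left(-2\right) o + o = 24 o + o = 25 o$)
$\left(-2\right) 3 + P{\left(K{\left(3 \right)},4 \right)} = \left(-2\right) 3 + 25 \cdot 3 = -6 + 75 = 69$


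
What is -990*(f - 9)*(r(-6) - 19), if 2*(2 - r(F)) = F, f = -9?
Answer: -249480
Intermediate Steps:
r(F) = 2 - F/2
-990*(f - 9)*(r(-6) - 19) = -990*(-9 - 9)*((2 - ½*(-6)) - 19) = -(-17820)*((2 + 3) - 19) = -(-17820)*(5 - 19) = -(-17820)*(-14) = -990*252 = -249480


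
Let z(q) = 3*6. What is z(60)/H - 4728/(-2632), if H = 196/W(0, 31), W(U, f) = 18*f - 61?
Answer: 31215/658 ≈ 47.439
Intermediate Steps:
z(q) = 18
W(U, f) = -61 + 18*f
H = 28/71 (H = 196/(-61 + 18*31) = 196/(-61 + 558) = 196/497 = 196*(1/497) = 28/71 ≈ 0.39437)
z(60)/H - 4728/(-2632) = 18/(28/71) - 4728/(-2632) = 18*(71/28) - 4728*(-1/2632) = 639/14 + 591/329 = 31215/658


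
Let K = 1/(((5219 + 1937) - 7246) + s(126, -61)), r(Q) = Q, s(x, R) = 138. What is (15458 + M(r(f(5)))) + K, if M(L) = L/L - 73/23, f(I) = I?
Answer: 17063255/1104 ≈ 15456.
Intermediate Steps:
M(L) = -50/23 (M(L) = 1 - 73*1/23 = 1 - 73/23 = -50/23)
K = 1/48 (K = 1/(((5219 + 1937) - 7246) + 138) = 1/((7156 - 7246) + 138) = 1/(-90 + 138) = 1/48 ≈ 0.020833)
(15458 + M(r(f(5)))) + K = (15458 - 50/23) + 1/48 = 355484/23 + 1/48 = 17063255/1104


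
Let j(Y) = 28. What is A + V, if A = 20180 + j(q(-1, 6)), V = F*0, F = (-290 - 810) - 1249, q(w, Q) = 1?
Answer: 20208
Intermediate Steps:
F = -2349 (F = -1100 - 1249 = -2349)
V = 0 (V = -2349*0 = 0)
A = 20208 (A = 20180 + 28 = 20208)
A + V = 20208 + 0 = 20208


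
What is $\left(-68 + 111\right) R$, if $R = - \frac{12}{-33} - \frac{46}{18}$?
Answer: $- \frac{9331}{99} \approx -94.253$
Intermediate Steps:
$R = - \frac{217}{99}$ ($R = \left(-12\right) \left(- \frac{1}{33}\right) - \frac{23}{9} = \frac{4}{11} - \frac{23}{9} = - \frac{217}{99} \approx -2.1919$)
$\left(-68 + 111\right) R = \left(-68 + 111\right) \left(- \frac{217}{99}\right) = 43 \left(- \frac{217}{99}\right) = - \frac{9331}{99}$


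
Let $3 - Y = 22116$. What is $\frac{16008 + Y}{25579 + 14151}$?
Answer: $- \frac{1221}{7946} \approx -0.15366$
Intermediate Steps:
$Y = -22113$ ($Y = 3 - 22116 = -22113$)
$\frac{16008 + Y}{25579 + 14151} = \frac{16008 - 22113}{25579 + 14151} = - \frac{6105}{39730} = \left(-6105\right) \frac{1}{39730} = - \frac{1221}{7946}$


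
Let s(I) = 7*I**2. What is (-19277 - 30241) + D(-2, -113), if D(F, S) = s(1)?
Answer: -49511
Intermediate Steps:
D(F, S) = 7 (D(F, S) = 7*1**2 = 7*1 = 7)
(-19277 - 30241) + D(-2, -113) = (-19277 - 30241) + 7 = -49518 + 7 = -49511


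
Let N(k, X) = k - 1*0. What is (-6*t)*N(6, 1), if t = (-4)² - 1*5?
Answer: -396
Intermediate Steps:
N(k, X) = k (N(k, X) = k + 0 = k)
t = 11 (t = 16 - 5 = 11)
(-6*t)*N(6, 1) = -6*11*6 = -66*6 = -396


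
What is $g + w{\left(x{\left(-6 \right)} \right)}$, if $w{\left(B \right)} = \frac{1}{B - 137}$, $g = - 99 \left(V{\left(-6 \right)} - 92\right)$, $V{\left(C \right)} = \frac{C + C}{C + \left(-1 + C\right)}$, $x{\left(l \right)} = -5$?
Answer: $\frac{16644659}{1846} \approx 9016.6$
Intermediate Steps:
$V{\left(C \right)} = \frac{2 C}{-1 + 2 C}$
$g = \frac{117216}{13}$ ($g = - 99 \left(2 \left(-6\right) \frac{1}{-1 + 2 \left(-6\right)} - 92\right) = - 99 \left(2 \left(-6\right) \frac{1}{-1 - 12} - 92\right) = - 99 \left(2 \left(-6\right) \frac{1}{-13} - 92\right) = - 99 \left(2 \left(-6\right) \left(- \frac{1}{13}\right) - 92\right) = - 99 \left(\frac{12}{13} - 92\right) = \left(-99\right) \left(- \frac{1184}{13}\right) = \frac{117216}{13} \approx 9016.6$)
$w{\left(B \right)} = \frac{1}{-137 + B}$
$g + w{\left(x{\left(-6 \right)} \right)} = \frac{117216}{13} + \frac{1}{-137 - 5} = \frac{117216}{13} + \frac{1}{-142} = \frac{117216}{13} - \frac{1}{142} = \frac{16644659}{1846}$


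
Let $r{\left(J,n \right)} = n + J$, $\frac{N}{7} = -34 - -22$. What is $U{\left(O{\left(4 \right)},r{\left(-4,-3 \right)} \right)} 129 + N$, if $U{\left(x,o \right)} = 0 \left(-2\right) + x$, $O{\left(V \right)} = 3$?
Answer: $303$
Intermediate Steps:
$N = -84$ ($N = 7 \left(-34 - -22\right) = 7 \left(-34 + 22\right) = 7 \left(-12\right) = -84$)
$r{\left(J,n \right)} = J + n$
$U{\left(x,o \right)} = x$ ($U{\left(x,o \right)} = 0 + x = x$)
$U{\left(O{\left(4 \right)},r{\left(-4,-3 \right)} \right)} 129 + N = 3 \cdot 129 - 84 = 387 - 84 = 303$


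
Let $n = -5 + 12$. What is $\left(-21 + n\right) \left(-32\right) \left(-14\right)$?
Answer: $-6272$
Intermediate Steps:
$n = 7$
$\left(-21 + n\right) \left(-32\right) \left(-14\right) = \left(-21 + 7\right) \left(-32\right) \left(-14\right) = \left(-14\right) \left(-32\right) \left(-14\right) = 448 \left(-14\right) = -6272$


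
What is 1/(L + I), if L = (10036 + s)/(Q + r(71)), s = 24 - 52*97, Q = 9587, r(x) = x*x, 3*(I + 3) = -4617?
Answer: -1219/1879280 ≈ -0.00064865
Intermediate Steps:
I = -1542 (I = -3 + (⅓)*(-4617) = -3 - 1539 = -1542)
r(x) = x²
s = -5020 (s = 24 - 5044 = -5020)
L = 418/1219 (L = (10036 - 5020)/(9587 + 71²) = 5016/(9587 + 5041) = 5016/14628 = 5016*(1/14628) = 418/1219 ≈ 0.34290)
1/(L + I) = 1/(418/1219 - 1542) = 1/(-1879280/1219) = -1219/1879280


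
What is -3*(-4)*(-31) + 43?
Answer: -329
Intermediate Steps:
-3*(-4)*(-31) + 43 = 12*(-31) + 43 = -372 + 43 = -329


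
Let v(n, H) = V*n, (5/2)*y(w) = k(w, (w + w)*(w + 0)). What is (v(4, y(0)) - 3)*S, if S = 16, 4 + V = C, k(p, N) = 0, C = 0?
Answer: -304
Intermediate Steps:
V = -4 (V = -4 + 0 = -4)
y(w) = 0 (y(w) = (2/5)*0 = 0)
v(n, H) = -4*n
(v(4, y(0)) - 3)*S = (-4*4 - 3)*16 = (-16 - 3)*16 = -19*16 = -304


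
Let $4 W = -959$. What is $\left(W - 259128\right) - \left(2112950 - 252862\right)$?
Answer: $- \frac{8477823}{4} \approx -2.1195 \cdot 10^{6}$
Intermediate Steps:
$W = - \frac{959}{4}$ ($W = \frac{1}{4} \left(-959\right) = - \frac{959}{4} \approx -239.75$)
$\left(W - 259128\right) - \left(2112950 - 252862\right) = \left(- \frac{959}{4} - 259128\right) - \left(2112950 - 252862\right) = - \frac{1037471}{4} - 1860088 = - \frac{8477823}{4}$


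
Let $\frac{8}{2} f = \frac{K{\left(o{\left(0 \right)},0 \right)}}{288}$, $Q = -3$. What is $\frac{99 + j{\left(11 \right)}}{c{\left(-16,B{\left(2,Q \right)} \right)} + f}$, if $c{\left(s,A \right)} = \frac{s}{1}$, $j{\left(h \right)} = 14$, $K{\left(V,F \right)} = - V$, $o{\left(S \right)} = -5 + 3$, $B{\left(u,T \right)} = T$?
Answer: $- \frac{65088}{9215} \approx -7.0633$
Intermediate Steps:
$o{\left(S \right)} = -2$
$f = \frac{1}{576}$ ($f = \frac{\left(-1\right) \left(-2\right) \frac{1}{288}}{4} = \frac{2 \cdot \frac{1}{288}}{4} = \frac{1}{4} \cdot \frac{1}{144} = \frac{1}{576} \approx 0.0017361$)
$c{\left(s,A \right)} = s$ ($c{\left(s,A \right)} = s 1 = s$)
$\frac{99 + j{\left(11 \right)}}{c{\left(-16,B{\left(2,Q \right)} \right)} + f} = \frac{99 + 14}{-16 + \frac{1}{576}} = \frac{113}{- \frac{9215}{576}} = 113 \left(- \frac{576}{9215}\right) = - \frac{65088}{9215}$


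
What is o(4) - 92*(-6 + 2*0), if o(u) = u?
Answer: 556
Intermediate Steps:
o(4) - 92*(-6 + 2*0) = 4 - 92*(-6 + 2*0) = 4 - 92*(-6 + 0) = 4 - 92*(-6) = 4 + 552 = 556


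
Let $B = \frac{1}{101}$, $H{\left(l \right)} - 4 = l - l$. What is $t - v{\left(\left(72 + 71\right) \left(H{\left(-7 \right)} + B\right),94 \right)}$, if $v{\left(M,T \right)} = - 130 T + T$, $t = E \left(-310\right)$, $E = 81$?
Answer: $-12984$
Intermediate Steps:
$H{\left(l \right)} = 4$ ($H{\left(l \right)} = 4 + \left(l - l\right) = 4 + 0 = 4$)
$B = \frac{1}{101} \approx 0.009901$
$t = -25110$ ($t = 81 \left(-310\right) = -25110$)
$v{\left(M,T \right)} = - 129 T$
$t - v{\left(\left(72 + 71\right) \left(H{\left(-7 \right)} + B\right),94 \right)} = -25110 - \left(-129\right) 94 = -25110 - -12126 = -25110 + 12126 = -12984$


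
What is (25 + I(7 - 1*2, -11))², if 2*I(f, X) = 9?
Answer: 3481/4 ≈ 870.25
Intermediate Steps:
I(f, X) = 9/2 (I(f, X) = (½)*9 = 9/2)
(25 + I(7 - 1*2, -11))² = (25 + 9/2)² = (59/2)² = 3481/4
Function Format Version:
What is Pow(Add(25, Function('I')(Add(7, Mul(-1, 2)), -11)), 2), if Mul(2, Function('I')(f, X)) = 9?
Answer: Rational(3481, 4) ≈ 870.25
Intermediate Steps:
Function('I')(f, X) = Rational(9, 2) (Function('I')(f, X) = Mul(Rational(1, 2), 9) = Rational(9, 2))
Pow(Add(25, Function('I')(Add(7, Mul(-1, 2)), -11)), 2) = Pow(Add(25, Rational(9, 2)), 2) = Pow(Rational(59, 2), 2) = Rational(3481, 4)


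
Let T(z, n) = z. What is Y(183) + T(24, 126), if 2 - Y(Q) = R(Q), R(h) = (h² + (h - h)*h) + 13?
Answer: -33476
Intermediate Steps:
R(h) = 13 + h² (R(h) = (h² + 0*h) + 13 = (h² + 0) + 13 = h² + 13 = 13 + h²)
Y(Q) = -11 - Q² (Y(Q) = 2 - (13 + Q²) = 2 + (-13 - Q²) = -11 - Q²)
Y(183) + T(24, 126) = (-11 - 1*183²) + 24 = (-11 - 1*33489) + 24 = (-11 - 33489) + 24 = -33500 + 24 = -33476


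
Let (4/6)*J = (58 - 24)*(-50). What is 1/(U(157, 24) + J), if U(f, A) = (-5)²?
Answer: -1/2525 ≈ -0.00039604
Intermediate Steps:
U(f, A) = 25
J = -2550 (J = 3*((58 - 24)*(-50))/2 = 3*(34*(-50))/2 = (3/2)*(-1700) = -2550)
1/(U(157, 24) + J) = 1/(25 - 2550) = 1/(-2525) = -1/2525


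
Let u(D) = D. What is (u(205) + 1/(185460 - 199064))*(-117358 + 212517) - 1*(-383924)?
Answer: 270604129317/13604 ≈ 1.9892e+7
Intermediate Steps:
(u(205) + 1/(185460 - 199064))*(-117358 + 212517) - 1*(-383924) = (205 + 1/(185460 - 199064))*(-117358 + 212517) - 1*(-383924) = (205 + 1/(-13604))*95159 + 383924 = (205 - 1/13604)*95159 + 383924 = (2788819/13604)*95159 + 383924 = 265381227221/13604 + 383924 = 270604129317/13604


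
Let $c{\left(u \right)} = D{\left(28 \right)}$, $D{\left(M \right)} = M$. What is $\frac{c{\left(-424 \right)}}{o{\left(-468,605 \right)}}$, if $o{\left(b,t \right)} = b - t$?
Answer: $- \frac{28}{1073} \approx -0.026095$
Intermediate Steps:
$c{\left(u \right)} = 28$
$\frac{c{\left(-424 \right)}}{o{\left(-468,605 \right)}} = \frac{28}{-468 - 605} = \frac{28}{-1073} = 28 \left(- \frac{1}{1073}\right) = - \frac{28}{1073}$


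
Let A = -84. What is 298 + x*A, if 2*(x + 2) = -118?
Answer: 5422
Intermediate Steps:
x = -61 (x = -2 + (½)*(-118) = -2 - 59 = -61)
298 + x*A = 298 - 61*(-84) = 298 + 5124 = 5422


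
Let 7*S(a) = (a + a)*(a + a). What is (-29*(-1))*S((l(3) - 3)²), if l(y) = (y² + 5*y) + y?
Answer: 38486016/7 ≈ 5.4980e+6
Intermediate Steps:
l(y) = y² + 6*y
S(a) = 4*a²/7 (S(a) = ((a + a)*(a + a))/7 = ((2*a)*(2*a))/7 = (4*a²)/7 = 4*a²/7)
(-29*(-1))*S((l(3) - 3)²) = (-29*(-1))*(4*((3*(6 + 3) - 3)²)²/7) = 29*(4*((3*9 - 3)²)²/7) = 29*(4*((27 - 3)²)²/7) = 29*(4*(24²)²/7) = 29*((4/7)*576²) = 29*((4/7)*331776) = 29*(1327104/7) = 38486016/7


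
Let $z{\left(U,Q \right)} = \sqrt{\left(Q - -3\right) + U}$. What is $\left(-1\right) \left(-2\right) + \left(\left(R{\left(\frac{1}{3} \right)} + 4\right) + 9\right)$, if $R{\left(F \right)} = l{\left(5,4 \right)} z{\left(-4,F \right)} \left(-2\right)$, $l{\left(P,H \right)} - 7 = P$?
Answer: $15 - 8 i \sqrt{6} \approx 15.0 - 19.596 i$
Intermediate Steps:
$l{\left(P,H \right)} = 7 + P$
$z{\left(U,Q \right)} = \sqrt{3 + Q + U}$ ($z{\left(U,Q \right)} = \sqrt{\left(Q + 3\right) + U} = \sqrt{\left(3 + Q\right) + U} = \sqrt{3 + Q + U}$)
$R{\left(F \right)} = - 24 \sqrt{-1 + F}$ ($R{\left(F \right)} = \left(7 + 5\right) \sqrt{3 + F - 4} \left(-2\right) = 12 \sqrt{-1 + F} \left(-2\right) = - 24 \sqrt{-1 + F}$)
$\left(-1\right) \left(-2\right) + \left(\left(R{\left(\frac{1}{3} \right)} + 4\right) + 9\right) = \left(-1\right) \left(-2\right) + \left(\left(- 24 \sqrt{-1 + \frac{1}{3}} + 4\right) + 9\right) = 2 + \left(\left(- 24 \sqrt{-1 + \frac{1}{3}} + 4\right) + 9\right) = 2 + \left(\left(- 24 \sqrt{- \frac{2}{3}} + 4\right) + 9\right) = 2 + \left(\left(- 24 \frac{i \sqrt{6}}{3} + 4\right) + 9\right) = 2 + \left(\left(- 8 i \sqrt{6} + 4\right) + 9\right) = 2 + \left(\left(4 - 8 i \sqrt{6}\right) + 9\right) = 2 + \left(13 - 8 i \sqrt{6}\right) = 15 - 8 i \sqrt{6}$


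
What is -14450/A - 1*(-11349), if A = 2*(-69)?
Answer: 790306/69 ≈ 11454.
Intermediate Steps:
A = -138
-14450/A - 1*(-11349) = -14450/(-138) - 1*(-11349) = -14450*(-1/138) + 11349 = 7225/69 + 11349 = 790306/69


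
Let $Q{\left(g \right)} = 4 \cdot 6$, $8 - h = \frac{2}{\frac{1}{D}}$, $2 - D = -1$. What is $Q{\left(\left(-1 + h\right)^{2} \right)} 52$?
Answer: $1248$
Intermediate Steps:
$D = 3$ ($D = 2 - -1 = 2 + 1 = 3$)
$h = 2$ ($h = 8 - \frac{2}{\frac{1}{3}} = 8 - 2 \frac{1}{\frac{1}{3}} = 8 - 2 \cdot 3 = 8 - 6 = 2$)
$Q{\left(g \right)} = 24$
$Q{\left(\left(-1 + h\right)^{2} \right)} 52 = 24 \cdot 52 = 1248$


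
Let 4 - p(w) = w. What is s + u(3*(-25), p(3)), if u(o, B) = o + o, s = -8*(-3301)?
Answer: 26258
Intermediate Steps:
p(w) = 4 - w
s = 26408
u(o, B) = 2*o
s + u(3*(-25), p(3)) = 26408 + 2*(3*(-25)) = 26408 + 2*(-75) = 26408 - 150 = 26258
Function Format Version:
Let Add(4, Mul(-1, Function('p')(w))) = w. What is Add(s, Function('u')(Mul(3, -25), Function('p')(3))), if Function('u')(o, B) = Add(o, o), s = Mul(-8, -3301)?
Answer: 26258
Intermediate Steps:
Function('p')(w) = Add(4, Mul(-1, w))
s = 26408
Function('u')(o, B) = Mul(2, o)
Add(s, Function('u')(Mul(3, -25), Function('p')(3))) = Add(26408, Mul(2, Mul(3, -25))) = Add(26408, Mul(2, -75)) = Add(26408, -150) = 26258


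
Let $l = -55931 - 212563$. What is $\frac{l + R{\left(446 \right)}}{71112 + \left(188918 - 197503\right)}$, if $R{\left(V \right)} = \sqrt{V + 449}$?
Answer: $- \frac{268494}{62527} + \frac{\sqrt{895}}{62527} \approx -4.2936$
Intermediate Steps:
$l = -268494$
$R{\left(V \right)} = \sqrt{449 + V}$
$\frac{l + R{\left(446 \right)}}{71112 + \left(188918 - 197503\right)} = \frac{-268494 + \sqrt{449 + 446}}{71112 + \left(188918 - 197503\right)} = \frac{-268494 + \sqrt{895}}{71112 + \left(188918 - 197503\right)} = \frac{-268494 + \sqrt{895}}{71112 - 8585} = \frac{-268494 + \sqrt{895}}{62527} = \left(-268494 + \sqrt{895}\right) \frac{1}{62527} = - \frac{268494}{62527} + \frac{\sqrt{895}}{62527}$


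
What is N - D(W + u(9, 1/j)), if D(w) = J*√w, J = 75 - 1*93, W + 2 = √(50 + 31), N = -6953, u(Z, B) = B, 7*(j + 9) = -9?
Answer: -6953 + 3*√994/2 ≈ -6905.7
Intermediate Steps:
j = -72/7 (j = -9 + (⅐)*(-9) = -9 - 9/7 = -72/7 ≈ -10.286)
W = 7 (W = -2 + √(50 + 31) = -2 + √81 = -2 + 9 = 7)
J = -18 (J = 75 - 93 = -18)
D(w) = -18*√w
N - D(W + u(9, 1/j)) = -6953 - (-18)*√(7 + 1/(-72/7)) = -6953 - (-18)*√(7 + 1*(-7/72)) = -6953 - (-18)*√(7 - 7/72) = -6953 - (-18)*√(497/72) = -6953 - (-18)*√994/12 = -6953 - (-3)*√994/2 = -6953 + 3*√994/2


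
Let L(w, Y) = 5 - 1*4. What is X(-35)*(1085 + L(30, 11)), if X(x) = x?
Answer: -38010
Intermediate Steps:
L(w, Y) = 1 (L(w, Y) = 5 - 4 = 1)
X(-35)*(1085 + L(30, 11)) = -35*(1085 + 1) = -35*1086 = -38010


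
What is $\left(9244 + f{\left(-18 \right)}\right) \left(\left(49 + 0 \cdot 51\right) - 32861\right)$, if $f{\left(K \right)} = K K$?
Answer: $-313945216$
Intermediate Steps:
$f{\left(K \right)} = K^{2}$
$\left(9244 + f{\left(-18 \right)}\right) \left(\left(49 + 0 \cdot 51\right) - 32861\right) = \left(9244 + \left(-18\right)^{2}\right) \left(\left(49 + 0 \cdot 51\right) - 32861\right) = \left(9244 + 324\right) \left(\left(49 + 0\right) - 32861\right) = 9568 \left(49 - 32861\right) = 9568 \left(-32812\right) = -313945216$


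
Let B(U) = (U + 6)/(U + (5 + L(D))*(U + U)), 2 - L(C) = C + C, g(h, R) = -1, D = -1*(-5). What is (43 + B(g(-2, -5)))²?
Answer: 1936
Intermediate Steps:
D = 5
L(C) = 2 - 2*C (L(C) = 2 - (C + C) = 2 - 2*C)
B(U) = -(6 + U)/(5*U) (B(U) = (U + 6)/(U + (5 + (2 - 2*5))*(U + U)) = (6 + U)/(U + (5 + (2 - 10))*(2*U)) = (6 + U)/(U + (5 - 8)*(2*U)) = (6 + U)/(U - 6*U) = (6 + U)/((-5*U)) = (6 + U)*(-1/(5*U)) = -(6 + U)/(5*U))
(43 + B(g(-2, -5)))² = (43 + (⅕)*(-6 - 1*(-1))/(-1))² = (43 + (⅕)*(-1)*(-6 + 1))² = (43 + (⅕)*(-1)*(-5))² = (43 + 1)² = 44² = 1936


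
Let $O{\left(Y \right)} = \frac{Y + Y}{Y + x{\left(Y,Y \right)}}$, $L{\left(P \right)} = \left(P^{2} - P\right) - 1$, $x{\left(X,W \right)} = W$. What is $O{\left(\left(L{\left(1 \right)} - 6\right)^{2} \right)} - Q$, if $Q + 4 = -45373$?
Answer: $45378$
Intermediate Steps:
$L{\left(P \right)} = -1 + P^{2} - P$
$O{\left(Y \right)} = 1$ ($O{\left(Y \right)} = \frac{Y + Y}{Y + Y} = \frac{2 Y}{2 Y} = 2 Y \frac{1}{2 Y} = 1$)
$Q = -45377$ ($Q = -4 - 45373 = -45377$)
$O{\left(\left(L{\left(1 \right)} - 6\right)^{2} \right)} - Q = 1 - -45377 = 1 + 45377 = 45378$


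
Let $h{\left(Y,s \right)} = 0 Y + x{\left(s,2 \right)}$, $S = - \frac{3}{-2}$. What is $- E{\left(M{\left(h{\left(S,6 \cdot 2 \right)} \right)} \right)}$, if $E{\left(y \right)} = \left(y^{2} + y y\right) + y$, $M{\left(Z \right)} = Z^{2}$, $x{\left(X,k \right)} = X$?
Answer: $-41616$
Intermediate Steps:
$S = \frac{3}{2}$ ($S = \left(-3\right) \left(- \frac{1}{2}\right) = \frac{3}{2} \approx 1.5$)
$h{\left(Y,s \right)} = s$ ($h{\left(Y,s \right)} = 0 Y + s = 0 + s = s$)
$E{\left(y \right)} = y + 2 y^{2}$ ($E{\left(y \right)} = \left(y^{2} + y^{2}\right) + y = 2 y^{2} + y = y + 2 y^{2}$)
$- E{\left(M{\left(h{\left(S,6 \cdot 2 \right)} \right)} \right)} = - \left(6 \cdot 2\right)^{2} \left(1 + 2 \left(6 \cdot 2\right)^{2}\right) = - 12^{2} \left(1 + 2 \cdot 12^{2}\right) = - 144 \left(1 + 2 \cdot 144\right) = - 144 \left(1 + 288\right) = - 144 \cdot 289 = \left(-1\right) 41616 = -41616$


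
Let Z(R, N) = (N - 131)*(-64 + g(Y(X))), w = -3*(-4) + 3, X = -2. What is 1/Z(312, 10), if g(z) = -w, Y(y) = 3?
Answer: 1/9559 ≈ 0.00010461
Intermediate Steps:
w = 15 (w = 12 + 3 = 15)
g(z) = -15 (g(z) = -1*15 = -15)
Z(R, N) = 10349 - 79*N (Z(R, N) = (N - 131)*(-64 - 15) = (-131 + N)*(-79) = 10349 - 79*N)
1/Z(312, 10) = 1/(10349 - 79*10) = 1/(10349 - 790) = 1/9559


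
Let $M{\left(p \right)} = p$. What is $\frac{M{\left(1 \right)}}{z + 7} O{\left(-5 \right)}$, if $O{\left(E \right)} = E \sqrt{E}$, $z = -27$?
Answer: $\frac{i \sqrt{5}}{4} \approx 0.55902 i$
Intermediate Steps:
$O{\left(E \right)} = E^{\frac{3}{2}}$
$\frac{M{\left(1 \right)}}{z + 7} O{\left(-5 \right)} = \frac{1}{-27 + 7} \cdot 1 \left(-5\right)^{\frac{3}{2}} = \frac{1}{-20} \cdot 1 \left(- 5 i \sqrt{5}\right) = \left(- \frac{1}{20}\right) 1 \left(- 5 i \sqrt{5}\right) = - \frac{\left(-5\right) i \sqrt{5}}{20} = \frac{i \sqrt{5}}{4}$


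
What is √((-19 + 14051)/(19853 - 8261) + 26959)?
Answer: √6289520545/483 ≈ 164.20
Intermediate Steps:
√((-19 + 14051)/(19853 - 8261) + 26959) = √(14032/11592 + 26959) = √(14032*(1/11592) + 26959) = √(1754/1449 + 26959) = √(39065345/1449) = √6289520545/483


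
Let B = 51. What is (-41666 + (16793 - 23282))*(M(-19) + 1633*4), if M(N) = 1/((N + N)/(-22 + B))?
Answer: -11951444985/38 ≈ -3.1451e+8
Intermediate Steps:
M(N) = 29/(2*N) (M(N) = 1/((N + N)/(-22 + 51)) = 1/((2*N)/29) = 1/((2*N)*(1/29)) = 1/(2*N/29) = 29/(2*N))
(-41666 + (16793 - 23282))*(M(-19) + 1633*4) = (-41666 + (16793 - 23282))*((29/2)/(-19) + 1633*4) = (-41666 - 6489)*((29/2)*(-1/19) + 6532) = -48155*(-29/38 + 6532) = -48155*248187/38 = -11951444985/38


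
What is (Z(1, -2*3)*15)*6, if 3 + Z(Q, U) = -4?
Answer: -630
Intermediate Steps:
Z(Q, U) = -7 (Z(Q, U) = -3 - 4 = -7)
(Z(1, -2*3)*15)*6 = -7*15*6 = -105*6 = -630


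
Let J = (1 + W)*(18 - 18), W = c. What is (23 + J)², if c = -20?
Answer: 529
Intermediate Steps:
W = -20
J = 0 (J = (1 - 20)*(18 - 18) = -19*0 = 0)
(23 + J)² = (23 + 0)² = 23² = 529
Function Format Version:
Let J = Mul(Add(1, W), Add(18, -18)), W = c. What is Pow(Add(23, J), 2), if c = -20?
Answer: 529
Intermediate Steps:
W = -20
J = 0 (J = Mul(Add(1, -20), Add(18, -18)) = Mul(-19, 0) = 0)
Pow(Add(23, J), 2) = Pow(Add(23, 0), 2) = Pow(23, 2) = 529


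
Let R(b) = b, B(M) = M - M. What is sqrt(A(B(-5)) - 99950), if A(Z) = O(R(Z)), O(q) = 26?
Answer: 2*I*sqrt(24981) ≈ 316.11*I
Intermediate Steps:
B(M) = 0
A(Z) = 26
sqrt(A(B(-5)) - 99950) = sqrt(26 - 99950) = sqrt(-99924) = 2*I*sqrt(24981)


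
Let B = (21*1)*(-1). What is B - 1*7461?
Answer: -7482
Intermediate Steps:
B = -21 (B = 21*(-1) = -21)
B - 1*7461 = -21 - 1*7461 = -21 - 7461 = -7482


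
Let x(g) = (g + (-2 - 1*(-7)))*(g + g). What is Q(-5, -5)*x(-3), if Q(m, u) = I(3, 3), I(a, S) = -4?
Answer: 48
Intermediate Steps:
Q(m, u) = -4
x(g) = 2*g*(5 + g) (x(g) = (g + (-2 + 7))*(2*g) = (g + 5)*(2*g) = (5 + g)*(2*g) = 2*g*(5 + g))
Q(-5, -5)*x(-3) = -8*(-3)*(5 - 3) = -8*(-3)*2 = -4*(-12) = 48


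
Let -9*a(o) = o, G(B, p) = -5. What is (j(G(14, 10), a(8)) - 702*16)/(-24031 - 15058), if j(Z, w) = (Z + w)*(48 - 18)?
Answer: 34226/117267 ≈ 0.29186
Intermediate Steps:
a(o) = -o/9
j(Z, w) = 30*Z + 30*w (j(Z, w) = (Z + w)*30 = 30*Z + 30*w)
(j(G(14, 10), a(8)) - 702*16)/(-24031 - 15058) = ((30*(-5) + 30*(-1/9*8)) - 702*16)/(-24031 - 15058) = ((-150 + 30*(-8/9)) - 11232)/(-39089) = ((-150 - 80/3) - 11232)*(-1/39089) = (-530/3 - 11232)*(-1/39089) = -34226/3*(-1/39089) = 34226/117267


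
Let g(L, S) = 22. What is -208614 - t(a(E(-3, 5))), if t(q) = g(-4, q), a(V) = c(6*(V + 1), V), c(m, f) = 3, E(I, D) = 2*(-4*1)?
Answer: -208636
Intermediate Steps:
E(I, D) = -8 (E(I, D) = 2*(-4) = -8)
a(V) = 3
t(q) = 22
-208614 - t(a(E(-3, 5))) = -208614 - 1*22 = -208614 - 22 = -208636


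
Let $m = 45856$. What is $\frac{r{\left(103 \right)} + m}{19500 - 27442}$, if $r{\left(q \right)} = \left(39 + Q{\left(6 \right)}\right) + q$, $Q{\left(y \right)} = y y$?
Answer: $- \frac{23017}{3971} \approx -5.7963$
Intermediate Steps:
$Q{\left(y \right)} = y^{2}$
$r{\left(q \right)} = 75 + q$ ($r{\left(q \right)} = \left(39 + 6^{2}\right) + q = \left(39 + 36\right) + q = 75 + q$)
$\frac{r{\left(103 \right)} + m}{19500 - 27442} = \frac{\left(75 + 103\right) + 45856}{19500 - 27442} = \frac{178 + 45856}{-7942} = 46034 \left(- \frac{1}{7942}\right) = - \frac{23017}{3971}$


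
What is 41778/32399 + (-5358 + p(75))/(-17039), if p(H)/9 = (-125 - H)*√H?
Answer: 885449184/552046561 + 9000*√3/17039 ≈ 2.5188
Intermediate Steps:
p(H) = 9*√H*(-125 - H) (p(H) = 9*((-125 - H)*√H) = 9*(√H*(-125 - H)) = 9*√H*(-125 - H))
41778/32399 + (-5358 + p(75))/(-17039) = 41778/32399 + (-5358 + 9*√75*(-125 - 1*75))/(-17039) = 41778*(1/32399) + (-5358 + 9*(5*√3)*(-125 - 75))*(-1/17039) = 41778/32399 + (-5358 + 9*(5*√3)*(-200))*(-1/17039) = 41778/32399 + (-5358 - 9000*√3)*(-1/17039) = 41778/32399 + (5358/17039 + 9000*√3/17039) = 885449184/552046561 + 9000*√3/17039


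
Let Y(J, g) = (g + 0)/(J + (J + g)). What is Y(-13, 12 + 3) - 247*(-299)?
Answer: 812368/11 ≈ 73852.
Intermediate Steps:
Y(J, g) = g/(g + 2*J)
Y(-13, 12 + 3) - 247*(-299) = (12 + 3)/((12 + 3) + 2*(-13)) - 247*(-299) = 15/(15 - 26) + 73853 = 15/(-11) + 73853 = 15*(-1/11) + 73853 = -15/11 + 73853 = 812368/11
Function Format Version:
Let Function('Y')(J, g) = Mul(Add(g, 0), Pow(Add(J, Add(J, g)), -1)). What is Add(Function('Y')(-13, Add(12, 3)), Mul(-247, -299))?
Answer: Rational(812368, 11) ≈ 73852.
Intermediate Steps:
Function('Y')(J, g) = Mul(g, Pow(Add(g, Mul(2, J)), -1))
Add(Function('Y')(-13, Add(12, 3)), Mul(-247, -299)) = Add(Mul(Add(12, 3), Pow(Add(Add(12, 3), Mul(2, -13)), -1)), Mul(-247, -299)) = Add(Mul(15, Pow(Add(15, -26), -1)), 73853) = Add(Mul(15, Pow(-11, -1)), 73853) = Add(Mul(15, Rational(-1, 11)), 73853) = Add(Rational(-15, 11), 73853) = Rational(812368, 11)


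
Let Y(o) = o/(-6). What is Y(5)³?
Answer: -125/216 ≈ -0.57870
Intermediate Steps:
Y(o) = -o/6 (Y(o) = o*(-⅙) = -o/6)
Y(5)³ = (-⅙*5)³ = (-⅚)³ = -125/216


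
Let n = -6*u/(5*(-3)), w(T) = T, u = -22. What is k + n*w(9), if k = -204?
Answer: -1416/5 ≈ -283.20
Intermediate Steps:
n = -44/5 (n = -(-132)/(5*(-3)) = -(-132)/(-15) = -(-132)*(-1)/15 = -6*22/15 = -44/5 ≈ -8.8000)
k + n*w(9) = -204 - 44/5*9 = -204 - 396/5 = -1416/5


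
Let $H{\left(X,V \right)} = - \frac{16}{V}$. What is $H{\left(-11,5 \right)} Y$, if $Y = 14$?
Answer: $- \frac{224}{5} \approx -44.8$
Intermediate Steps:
$H{\left(-11,5 \right)} Y = - \frac{16}{5} \cdot 14 = \left(-16\right) \frac{1}{5} \cdot 14 = \left(- \frac{16}{5}\right) 14 = - \frac{224}{5}$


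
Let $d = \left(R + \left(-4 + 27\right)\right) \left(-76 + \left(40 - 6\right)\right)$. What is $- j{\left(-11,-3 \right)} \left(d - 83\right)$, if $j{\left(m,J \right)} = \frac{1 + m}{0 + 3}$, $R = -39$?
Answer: $\frac{5890}{3} \approx 1963.3$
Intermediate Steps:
$j{\left(m,J \right)} = \frac{1}{3} + \frac{m}{3}$ ($j{\left(m,J \right)} = \frac{1 + m}{3} = \left(1 + m\right) \frac{1}{3} = \frac{1}{3} + \frac{m}{3}$)
$d = 672$ ($d = \left(-39 + \left(-4 + 27\right)\right) \left(-76 + \left(40 - 6\right)\right) = \left(-39 + 23\right) \left(-76 + 34\right) = \left(-16\right) \left(-42\right) = 672$)
$- j{\left(-11,-3 \right)} \left(d - 83\right) = - \left(\frac{1}{3} + \frac{1}{3} \left(-11\right)\right) \left(672 - 83\right) = - \left(\frac{1}{3} - \frac{11}{3}\right) 589 = - \frac{\left(-10\right) 589}{3} = \left(-1\right) \left(- \frac{5890}{3}\right) = \frac{5890}{3}$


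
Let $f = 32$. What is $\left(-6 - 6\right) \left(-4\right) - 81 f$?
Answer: $-2544$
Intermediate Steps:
$\left(-6 - 6\right) \left(-4\right) - 81 f = \left(-6 - 6\right) \left(-4\right) - 2592 = \left(-12\right) \left(-4\right) - 2592 = 48 - 2592 = -2544$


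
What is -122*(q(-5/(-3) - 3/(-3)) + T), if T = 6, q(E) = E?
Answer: -3172/3 ≈ -1057.3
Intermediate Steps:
-122*(q(-5/(-3) - 3/(-3)) + T) = -122*((-5/(-3) - 3/(-3)) + 6) = -122*((-5*(-⅓) - 3*(-⅓)) + 6) = -122*((5/3 + 1) + 6) = -122*(8/3 + 6) = -122*26/3 = -3172/3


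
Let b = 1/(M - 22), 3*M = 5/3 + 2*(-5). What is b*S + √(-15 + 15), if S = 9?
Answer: -81/223 ≈ -0.36323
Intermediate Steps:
M = -25/9 (M = (5/3 + 2*(-5))/3 = (5*(⅓) - 10)/3 = (5/3 - 10)/3 = (⅓)*(-25/3) = -25/9 ≈ -2.7778)
b = -9/223 (b = 1/(-25/9 - 22) = 1/(-223/9) = -9/223 ≈ -0.040359)
b*S + √(-15 + 15) = -9/223*9 + √(-15 + 15) = -81/223 + √0 = -81/223 + 0 = -81/223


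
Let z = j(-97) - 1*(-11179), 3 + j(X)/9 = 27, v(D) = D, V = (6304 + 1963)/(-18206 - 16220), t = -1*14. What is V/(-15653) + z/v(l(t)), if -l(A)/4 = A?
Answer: 438601867233/2155480712 ≈ 203.48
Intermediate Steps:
t = -14
V = -1181/4918 (V = 8267/(-34426) = 8267*(-1/34426) = -1181/4918 ≈ -0.24014)
l(A) = -4*A
j(X) = 216 (j(X) = -27 + 9*27 = -27 + 243 = 216)
z = 11395 (z = 216 - 1*(-11179) = 216 + 11179 = 11395)
V/(-15653) + z/v(l(t)) = -1181/4918/(-15653) + 11395/((-4*(-14))) = -1181/4918*(-1/15653) + 11395/56 = 1181/76981454 + 11395*(1/56) = 1181/76981454 + 11395/56 = 438601867233/2155480712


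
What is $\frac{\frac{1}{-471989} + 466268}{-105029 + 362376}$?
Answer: $\frac{220073367051}{121464953183} \approx 1.8118$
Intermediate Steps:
$\frac{\frac{1}{-471989} + 466268}{-105029 + 362376} = \frac{- \frac{1}{471989} + 466268}{257347} = \frac{220073367051}{471989} \cdot \frac{1}{257347} = \frac{220073367051}{121464953183}$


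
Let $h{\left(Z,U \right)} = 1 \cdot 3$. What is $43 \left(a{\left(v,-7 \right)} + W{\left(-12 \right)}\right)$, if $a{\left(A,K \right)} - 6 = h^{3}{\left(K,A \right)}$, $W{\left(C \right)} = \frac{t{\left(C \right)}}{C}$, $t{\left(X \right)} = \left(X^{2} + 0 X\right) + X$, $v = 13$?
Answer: $946$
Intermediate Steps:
$h{\left(Z,U \right)} = 3$
$t{\left(X \right)} = X + X^{2}$ ($t{\left(X \right)} = \left(X^{2} + 0\right) + X = X^{2} + X = X + X^{2}$)
$W{\left(C \right)} = 1 + C$ ($W{\left(C \right)} = \frac{C \left(1 + C\right)}{C} = 1 + C$)
$a{\left(A,K \right)} = 33$ ($a{\left(A,K \right)} = 6 + 3^{3} = 6 + 27 = 33$)
$43 \left(a{\left(v,-7 \right)} + W{\left(-12 \right)}\right) = 43 \left(33 + \left(1 - 12\right)\right) = 43 \left(33 - 11\right) = 43 \cdot 22 = 946$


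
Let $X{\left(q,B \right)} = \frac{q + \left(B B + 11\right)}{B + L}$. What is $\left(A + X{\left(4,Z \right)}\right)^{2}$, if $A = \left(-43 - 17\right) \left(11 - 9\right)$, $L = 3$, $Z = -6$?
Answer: $18769$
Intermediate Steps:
$X{\left(q,B \right)} = \frac{11 + q + B^{2}}{3 + B}$ ($X{\left(q,B \right)} = \frac{q + \left(B B + 11\right)}{B + 3} = \frac{q + \left(B^{2} + 11\right)}{3 + B} = \frac{q + \left(11 + B^{2}\right)}{3 + B} = \frac{11 + q + B^{2}}{3 + B}$)
$A = -120$ ($A = \left(-60\right) 2 = -120$)
$\left(A + X{\left(4,Z \right)}\right)^{2} = \left(-120 + \frac{11 + 4 + \left(-6\right)^{2}}{3 - 6}\right)^{2} = \left(-120 + \frac{11 + 4 + 36}{-3}\right)^{2} = \left(-120 - 17\right)^{2} = \left(-137\right)^{2} = 18769$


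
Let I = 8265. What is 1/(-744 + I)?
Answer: 1/7521 ≈ 0.00013296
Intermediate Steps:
1/(-744 + I) = 1/(-744 + 8265) = 1/7521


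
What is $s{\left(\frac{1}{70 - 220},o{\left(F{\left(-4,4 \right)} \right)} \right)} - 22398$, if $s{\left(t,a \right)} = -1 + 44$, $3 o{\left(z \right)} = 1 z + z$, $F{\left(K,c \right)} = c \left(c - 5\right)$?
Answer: $-22355$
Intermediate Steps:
$F{\left(K,c \right)} = c \left(-5 + c\right)$
$o{\left(z \right)} = \frac{2 z}{3}$ ($o{\left(z \right)} = \frac{1 z + z}{3} = \frac{z + z}{3} = \frac{2 z}{3}$)
$s{\left(t,a \right)} = 43$
$s{\left(\frac{1}{70 - 220},o{\left(F{\left(-4,4 \right)} \right)} \right)} - 22398 = 43 - 22398 = -22355$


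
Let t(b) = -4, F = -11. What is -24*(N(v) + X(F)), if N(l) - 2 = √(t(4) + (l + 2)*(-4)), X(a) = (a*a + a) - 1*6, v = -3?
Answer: -2544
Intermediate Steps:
X(a) = -6 + a + a² (X(a) = (a² + a) - 6 = (a + a²) - 6 = -6 + a + a²)
N(l) = 2 + √(-12 - 4*l) (N(l) = 2 + √(-4 + (l + 2)*(-4)) = 2 + √(-4 + (2 + l)*(-4)) = 2 + √(-4 + (-8 - 4*l)) = 2 + √(-12 - 4*l))
-24*(N(v) + X(F)) = -24*((2 + 2*√(-3 - 1*(-3))) + (-6 - 11 + (-11)²)) = -24*((2 + 2*√(-3 + 3)) + (-6 - 11 + 121)) = -24*((2 + 2*√0) + 104) = -24*((2 + 2*0) + 104) = -24*((2 + 0) + 104) = -24*(2 + 104) = -24*106 = -2544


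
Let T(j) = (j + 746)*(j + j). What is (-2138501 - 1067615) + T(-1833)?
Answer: 778826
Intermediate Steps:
T(j) = 2*j*(746 + j) (T(j) = (746 + j)*(2*j) = 2*j*(746 + j))
(-2138501 - 1067615) + T(-1833) = (-2138501 - 1067615) + 2*(-1833)*(746 - 1833) = -3206116 + 2*(-1833)*(-1087) = -3206116 + 3984942 = 778826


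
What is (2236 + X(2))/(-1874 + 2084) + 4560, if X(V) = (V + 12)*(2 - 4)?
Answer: 159968/35 ≈ 4570.5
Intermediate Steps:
X(V) = -24 - 2*V (X(V) = (12 + V)*(-2) = -24 - 2*V)
(2236 + X(2))/(-1874 + 2084) + 4560 = (2236 + (-24 - 2*2))/(-1874 + 2084) + 4560 = (2236 + (-24 - 4))/210 + 4560 = (2236 - 28)*(1/210) + 4560 = 2208*(1/210) + 4560 = 368/35 + 4560 = 159968/35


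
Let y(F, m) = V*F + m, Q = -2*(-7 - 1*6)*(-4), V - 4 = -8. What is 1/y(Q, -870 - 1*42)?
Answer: -1/496 ≈ -0.0020161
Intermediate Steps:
V = -4 (V = 4 - 8 = -4)
Q = -104 (Q = -2*(-7 - 6)*(-4) = -2*(-13)*(-4) = 26*(-4) = -104)
y(F, m) = m - 4*F (y(F, m) = -4*F + m = m - 4*F)
1/y(Q, -870 - 1*42) = 1/((-870 - 1*42) - 4*(-104)) = 1/((-870 - 42) + 416) = 1/(-912 + 416) = 1/(-496) = -1/496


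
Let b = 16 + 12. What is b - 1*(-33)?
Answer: 61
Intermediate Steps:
b = 28
b - 1*(-33) = 28 - 1*(-33) = 28 + 33 = 61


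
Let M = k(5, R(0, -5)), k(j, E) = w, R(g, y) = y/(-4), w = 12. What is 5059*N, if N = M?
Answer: 60708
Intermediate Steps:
R(g, y) = -y/4 (R(g, y) = y*(-¼) = -y/4)
k(j, E) = 12
M = 12
N = 12
5059*N = 5059*12 = 60708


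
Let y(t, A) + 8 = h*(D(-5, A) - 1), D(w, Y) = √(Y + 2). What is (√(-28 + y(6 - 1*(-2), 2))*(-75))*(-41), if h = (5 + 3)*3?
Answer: 6150*I*√3 ≈ 10652.0*I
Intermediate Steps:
D(w, Y) = √(2 + Y)
h = 24 (h = 8*3 = 24)
y(t, A) = -32 + 24*√(2 + A) (y(t, A) = -8 + 24*(√(2 + A) - 1) = -8 + 24*(-1 + √(2 + A)) = -8 + (-24 + 24*√(2 + A)) = -32 + 24*√(2 + A))
(√(-28 + y(6 - 1*(-2), 2))*(-75))*(-41) = (√(-28 + (-32 + 24*√(2 + 2)))*(-75))*(-41) = (√(-28 + (-32 + 24*√4))*(-75))*(-41) = (√(-28 + (-32 + 24*2))*(-75))*(-41) = (√(-28 + (-32 + 48))*(-75))*(-41) = (√(-28 + 16)*(-75))*(-41) = (√(-12)*(-75))*(-41) = ((2*I*√3)*(-75))*(-41) = -150*I*√3*(-41) = 6150*I*√3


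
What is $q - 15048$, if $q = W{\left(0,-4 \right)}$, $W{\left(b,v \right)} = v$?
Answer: $-15052$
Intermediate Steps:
$q = -4$
$q - 15048 = -4 - 15048 = -15052$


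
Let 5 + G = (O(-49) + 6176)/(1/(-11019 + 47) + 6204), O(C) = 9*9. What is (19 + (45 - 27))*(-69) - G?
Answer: -173511743080/68070287 ≈ -2549.0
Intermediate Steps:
O(C) = 81
G = -271699631/68070287 (G = -5 + (81 + 6176)/(1/(-11019 + 47) + 6204) = -5 + 6257/(1/(-10972) + 6204) = -5 + 6257/(-1/10972 + 6204) = -5 + 6257/(68070287/10972) = -5 + 6257*(10972/68070287) = -5 + 68651804/68070287 = -271699631/68070287 ≈ -3.9915)
(19 + (45 - 27))*(-69) - G = (19 + (45 - 27))*(-69) - 1*(-271699631/68070287) = (19 + 18)*(-69) + 271699631/68070287 = 37*(-69) + 271699631/68070287 = -2553 + 271699631/68070287 = -173511743080/68070287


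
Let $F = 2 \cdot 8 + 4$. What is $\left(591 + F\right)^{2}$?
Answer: $373321$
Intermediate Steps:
$F = 20$ ($F = 16 + 4 = 20$)
$\left(591 + F\right)^{2} = \left(591 + 20\right)^{2} = 611^{2} = 373321$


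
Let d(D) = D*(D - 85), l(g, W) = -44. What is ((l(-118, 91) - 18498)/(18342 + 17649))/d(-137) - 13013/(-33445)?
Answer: 7121901809186/18304954756965 ≈ 0.38907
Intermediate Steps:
d(D) = D*(-85 + D)
((l(-118, 91) - 18498)/(18342 + 17649))/d(-137) - 13013/(-33445) = ((-44 - 18498)/(18342 + 17649))/((-137*(-85 - 137))) - 13013/(-33445) = (-18542/35991)/((-137*(-222))) - 13013*(-1/33445) = -18542*1/35991/30414 + 13013/33445 = -18542/35991*1/30414 + 13013/33445 = -9271/547315137 + 13013/33445 = 7121901809186/18304954756965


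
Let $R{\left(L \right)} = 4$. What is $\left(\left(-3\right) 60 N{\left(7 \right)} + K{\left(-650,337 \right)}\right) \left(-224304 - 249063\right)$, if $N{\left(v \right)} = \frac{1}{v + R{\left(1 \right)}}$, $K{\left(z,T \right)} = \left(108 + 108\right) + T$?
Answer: $- \frac{2794285401}{11} \approx -2.5403 \cdot 10^{8}$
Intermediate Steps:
$K{\left(z,T \right)} = 216 + T$
$N{\left(v \right)} = \frac{1}{4 + v}$ ($N{\left(v \right)} = \frac{1}{v + 4} = \frac{1}{4 + v}$)
$\left(\left(-3\right) 60 N{\left(7 \right)} + K{\left(-650,337 \right)}\right) \left(-224304 - 249063\right) = \left(\frac{\left(-3\right) 60}{4 + 7} + \left(216 + 337\right)\right) \left(-224304 - 249063\right) = \left(- \frac{180}{11} + 553\right) \left(-473367\right) = \frac{5903}{11} \left(-473367\right) = - \frac{2794285401}{11}$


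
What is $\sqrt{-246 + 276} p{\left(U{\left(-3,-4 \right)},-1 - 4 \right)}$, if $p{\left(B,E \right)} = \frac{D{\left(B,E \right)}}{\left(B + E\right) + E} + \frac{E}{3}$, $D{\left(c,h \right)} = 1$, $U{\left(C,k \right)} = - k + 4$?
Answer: $- \frac{13 \sqrt{30}}{6} \approx -11.867$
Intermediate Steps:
$U{\left(C,k \right)} = 4 - k$
$p{\left(B,E \right)} = \frac{1}{B + 2 E} + \frac{E}{3}$ ($p{\left(B,E \right)} = 1 \frac{1}{\left(B + E\right) + E} + \frac{E}{3} = 1 \frac{1}{B + 2 E} + E \frac{1}{3} = \frac{1}{B + 2 E} + \frac{E}{3}$)
$\sqrt{-246 + 276} p{\left(U{\left(-3,-4 \right)},-1 - 4 \right)} = \sqrt{-246 + 276} \frac{3 + 2 \left(-1 - 4\right)^{2} + \left(4 - -4\right) \left(-1 - 4\right)}{3 \left(\left(4 - -4\right) + 2 \left(-1 - 4\right)\right)} = \sqrt{30} \frac{3 + 2 \left(-5\right)^{2} + \left(4 + 4\right) \left(-5\right)}{3 \left(\left(4 + 4\right) + 2 \left(-5\right)\right)} = \sqrt{30} \frac{3 + 2 \cdot 25 + 8 \left(-5\right)}{3 \left(8 - 10\right)} = \sqrt{30} \frac{3 + 50 - 40}{3 \left(-2\right)} = \sqrt{30} \cdot \frac{1}{3} \left(- \frac{1}{2}\right) 13 = \sqrt{30} \left(- \frac{13}{6}\right) = - \frac{13 \sqrt{30}}{6}$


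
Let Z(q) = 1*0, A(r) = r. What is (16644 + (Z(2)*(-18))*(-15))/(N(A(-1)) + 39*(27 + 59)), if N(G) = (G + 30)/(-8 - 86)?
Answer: 1564536/315247 ≈ 4.9629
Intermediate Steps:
N(G) = -15/47 - G/94 (N(G) = (30 + G)/(-94) = (30 + G)*(-1/94) = -15/47 - G/94)
Z(q) = 0
(16644 + (Z(2)*(-18))*(-15))/(N(A(-1)) + 39*(27 + 59)) = (16644 + (0*(-18))*(-15))/((-15/47 - 1/94*(-1)) + 39*(27 + 59)) = (16644 + 0*(-15))/((-15/47 + 1/94) + 39*86) = (16644 + 0)/(-29/94 + 3354) = 16644/(315247/94) = 16644*(94/315247) = 1564536/315247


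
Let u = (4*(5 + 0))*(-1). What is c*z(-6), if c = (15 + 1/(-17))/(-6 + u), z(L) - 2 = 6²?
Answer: -4826/221 ≈ -21.837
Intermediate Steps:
u = -20 (u = (4*5)*(-1) = 20*(-1) = -20)
z(L) = 38 (z(L) = 2 + 6² = 2 + 36 = 38)
c = -127/221 (c = (15 + 1/(-17))/(-6 - 20) = (15 - 1/17)/(-26) = (254/17)*(-1/26) = -127/221 ≈ -0.57466)
c*z(-6) = -127/221*38 = -4826/221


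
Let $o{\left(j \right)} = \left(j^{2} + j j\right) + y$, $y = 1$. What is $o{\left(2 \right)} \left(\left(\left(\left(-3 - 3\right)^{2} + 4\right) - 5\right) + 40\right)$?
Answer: $675$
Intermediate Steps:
$o{\left(j \right)} = 1 + 2 j^{2}$ ($o{\left(j \right)} = \left(j^{2} + j j\right) + 1 = \left(j^{2} + j^{2}\right) + 1 = 2 j^{2} + 1 = 1 + 2 j^{2}$)
$o{\left(2 \right)} \left(\left(\left(\left(-3 - 3\right)^{2} + 4\right) - 5\right) + 40\right) = \left(1 + 2 \cdot 2^{2}\right) \left(\left(\left(\left(-3 - 3\right)^{2} + 4\right) - 5\right) + 40\right) = \left(1 + 2 \cdot 4\right) \left(\left(\left(\left(-6\right)^{2} + 4\right) - 5\right) + 40\right) = \left(1 + 8\right) \left(\left(\left(36 + 4\right) - 5\right) + 40\right) = 9 \left(\left(40 - 5\right) + 40\right) = 9 \left(35 + 40\right) = 9 \cdot 75 = 675$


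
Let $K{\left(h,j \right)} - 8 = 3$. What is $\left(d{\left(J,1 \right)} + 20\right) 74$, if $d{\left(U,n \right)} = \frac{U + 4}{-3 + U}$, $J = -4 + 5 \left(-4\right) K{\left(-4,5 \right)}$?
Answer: $\frac{352240}{227} \approx 1551.7$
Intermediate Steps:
$K{\left(h,j \right)} = 11$ ($K{\left(h,j \right)} = 8 + 3 = 11$)
$J = -224$ ($J = -4 + 5 \left(-4\right) 11 = -4 - 220 = -224$)
$d{\left(U,n \right)} = \frac{4 + U}{-3 + U}$
$\left(d{\left(J,1 \right)} + 20\right) 74 = \left(\frac{4 - 224}{-3 - 224} + 20\right) 74 = \left(\frac{1}{-227} \left(-220\right) + 20\right) 74 = \left(\left(- \frac{1}{227}\right) \left(-220\right) + 20\right) 74 = \left(\frac{220}{227} + 20\right) 74 = \frac{4760}{227} \cdot 74 = \frac{352240}{227}$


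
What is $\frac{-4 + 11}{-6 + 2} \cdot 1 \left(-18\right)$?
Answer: $\frac{63}{2} \approx 31.5$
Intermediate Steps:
$\frac{-4 + 11}{-6 + 2} \cdot 1 \left(-18\right) = \frac{7}{-4} \cdot 1 \left(-18\right) = 7 \left(- \frac{1}{4}\right) 1 \left(-18\right) = \left(- \frac{7}{4}\right) 1 \left(-18\right) = \left(- \frac{7}{4}\right) \left(-18\right) = \frac{63}{2}$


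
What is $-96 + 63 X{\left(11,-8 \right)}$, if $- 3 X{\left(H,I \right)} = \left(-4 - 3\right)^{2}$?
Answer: $-1125$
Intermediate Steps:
$X{\left(H,I \right)} = - \frac{49}{3}$ ($X{\left(H,I \right)} = - \frac{\left(-4 - 3\right)^{2}}{3} = - \frac{\left(-7\right)^{2}}{3} = \left(- \frac{1}{3}\right) 49 = - \frac{49}{3}$)
$-96 + 63 X{\left(11,-8 \right)} = -96 + 63 \left(- \frac{49}{3}\right) = -96 - 1029 = -1125$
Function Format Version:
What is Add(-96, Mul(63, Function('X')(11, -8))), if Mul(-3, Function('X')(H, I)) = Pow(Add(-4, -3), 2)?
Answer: -1125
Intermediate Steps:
Function('X')(H, I) = Rational(-49, 3) (Function('X')(H, I) = Mul(Rational(-1, 3), Pow(Add(-4, -3), 2)) = Mul(Rational(-1, 3), Pow(-7, 2)) = Mul(Rational(-1, 3), 49) = Rational(-49, 3))
Add(-96, Mul(63, Function('X')(11, -8))) = Add(-96, Mul(63, Rational(-49, 3))) = Add(-96, -1029) = -1125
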